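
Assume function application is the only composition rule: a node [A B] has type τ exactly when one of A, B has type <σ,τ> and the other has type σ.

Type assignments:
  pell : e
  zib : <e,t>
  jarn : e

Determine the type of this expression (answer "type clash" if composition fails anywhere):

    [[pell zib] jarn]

At [pell zib], zib : <e,t> takes pell : e, giving t.
[[pell zib] jarn]: t with e — neither is a function whose domain matches the other; composition fails here.

type clash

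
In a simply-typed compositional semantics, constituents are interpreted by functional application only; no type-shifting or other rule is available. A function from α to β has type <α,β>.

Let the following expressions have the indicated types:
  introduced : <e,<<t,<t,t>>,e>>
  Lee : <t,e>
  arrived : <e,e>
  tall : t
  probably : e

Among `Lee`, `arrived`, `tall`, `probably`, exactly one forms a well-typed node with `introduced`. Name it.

probably

Lee : <t,e> — does not combine with introduced.
arrived : <e,e> — does not combine with introduced.
tall : t — does not combine with introduced.
probably — combines: introduced : <e,<<t,<t,t>>,e>> takes probably : e as argument, giving <<t,<t,t>>,e>.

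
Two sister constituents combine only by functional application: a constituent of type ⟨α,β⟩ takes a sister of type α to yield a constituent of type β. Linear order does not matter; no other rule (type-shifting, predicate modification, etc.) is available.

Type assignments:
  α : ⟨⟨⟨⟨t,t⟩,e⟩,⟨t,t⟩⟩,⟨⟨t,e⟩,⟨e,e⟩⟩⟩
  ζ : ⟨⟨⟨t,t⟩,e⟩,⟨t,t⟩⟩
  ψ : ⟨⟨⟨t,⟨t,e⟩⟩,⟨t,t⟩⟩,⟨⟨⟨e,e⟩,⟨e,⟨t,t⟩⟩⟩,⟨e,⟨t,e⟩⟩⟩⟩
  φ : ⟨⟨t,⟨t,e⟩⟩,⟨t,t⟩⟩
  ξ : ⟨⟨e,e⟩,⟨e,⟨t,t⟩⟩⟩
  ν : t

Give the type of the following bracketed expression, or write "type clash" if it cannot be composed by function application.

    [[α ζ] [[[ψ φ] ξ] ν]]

[α ζ] — α of type ⟨⟨⟨⟨t,t⟩,e⟩,⟨t,t⟩⟩,⟨⟨t,e⟩,⟨e,e⟩⟩⟩ combines with ζ of type ⟨⟨⟨t,t⟩,e⟩,⟨t,t⟩⟩: type ⟨⟨t,e⟩,⟨e,e⟩⟩.
[ψ φ] — ψ of type ⟨⟨⟨t,⟨t,e⟩⟩,⟨t,t⟩⟩,⟨⟨⟨e,e⟩,⟨e,⟨t,t⟩⟩⟩,⟨e,⟨t,e⟩⟩⟩⟩ combines with φ of type ⟨⟨t,⟨t,e⟩⟩,⟨t,t⟩⟩: type ⟨⟨⟨e,e⟩,⟨e,⟨t,t⟩⟩⟩,⟨e,⟨t,e⟩⟩⟩.
[[ψ φ] ξ] — [ψ φ] of type ⟨⟨⟨e,e⟩,⟨e,⟨t,t⟩⟩⟩,⟨e,⟨t,e⟩⟩⟩ combines with ξ of type ⟨⟨e,e⟩,⟨e,⟨t,t⟩⟩⟩: type ⟨e,⟨t,e⟩⟩.
At [[[ψ φ] ξ] ν]: neither ⟨e,⟨t,e⟩⟩ nor t can take the other as argument; the node is ill-typed.

type clash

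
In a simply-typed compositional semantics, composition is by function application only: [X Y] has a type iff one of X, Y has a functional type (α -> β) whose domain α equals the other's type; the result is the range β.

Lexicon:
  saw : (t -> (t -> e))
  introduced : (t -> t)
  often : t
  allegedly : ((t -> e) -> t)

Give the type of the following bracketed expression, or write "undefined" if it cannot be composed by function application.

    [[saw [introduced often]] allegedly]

At [introduced often], introduced : (t -> t) takes often : t, giving t.
At [saw [introduced often]], saw : (t -> (t -> e)) takes [introduced often] : t, giving (t -> e).
At [[saw [introduced often]] allegedly], allegedly : ((t -> e) -> t) takes [saw [introduced often]] : (t -> e), giving t.

t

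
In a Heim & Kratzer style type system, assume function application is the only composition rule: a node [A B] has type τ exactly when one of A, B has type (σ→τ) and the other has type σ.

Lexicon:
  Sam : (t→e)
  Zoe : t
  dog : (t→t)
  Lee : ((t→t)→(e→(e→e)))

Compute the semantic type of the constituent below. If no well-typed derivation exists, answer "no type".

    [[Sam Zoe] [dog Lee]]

(e→e)

[Sam Zoe]: functor Sam : (t→e), argument Zoe : t; result e.
[dog Lee]: functor Lee : ((t→t)→(e→(e→e))), argument dog : (t→t); result (e→(e→e)).
[[Sam Zoe] [dog Lee]]: functor [dog Lee] : (e→(e→e)), argument [Sam Zoe] : e; result (e→e).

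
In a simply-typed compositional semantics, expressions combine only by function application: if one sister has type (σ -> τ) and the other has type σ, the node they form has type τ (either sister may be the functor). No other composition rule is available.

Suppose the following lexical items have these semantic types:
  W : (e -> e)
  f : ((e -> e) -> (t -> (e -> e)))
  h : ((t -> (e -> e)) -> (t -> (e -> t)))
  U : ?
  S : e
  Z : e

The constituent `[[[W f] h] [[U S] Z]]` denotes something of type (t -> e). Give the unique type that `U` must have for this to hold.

For [[[W f] h] [[U S] Z]] to have type (t -> e) with [[W f] h] of type (t -> (e -> t)), [[U S] Z] must be the function: [[U S] Z] : ((t -> (e -> t)) -> (t -> e)).
For [[U S] Z] to have type ((t -> (e -> t)) -> (t -> e)) with Z of type e, [U S] must be the function: [U S] : (e -> ((t -> (e -> t)) -> (t -> e))).
For [U S] to have type (e -> ((t -> (e -> t)) -> (t -> e))) with S of type e, U must be the function: U : (e -> (e -> ((t -> (e -> t)) -> (t -> e)))).

(e -> (e -> ((t -> (e -> t)) -> (t -> e))))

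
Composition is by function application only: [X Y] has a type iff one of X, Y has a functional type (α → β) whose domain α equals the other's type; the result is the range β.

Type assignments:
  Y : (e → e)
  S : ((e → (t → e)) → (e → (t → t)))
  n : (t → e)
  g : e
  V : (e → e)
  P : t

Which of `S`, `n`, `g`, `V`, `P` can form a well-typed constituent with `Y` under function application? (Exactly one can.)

g

S : ((e → (t → e)) → (e → (t → t))) — Y needs e; S needs (e → (t → e)); neither fits.
n : (t → e) — Y needs e; n needs t; neither fits.
g — combines: Y : (e → e) takes g : e as argument, giving e.
V : (e → e) — Y needs e; V needs e; neither fits.
P : t — Y needs e; P needs nothing (atomic); neither fits.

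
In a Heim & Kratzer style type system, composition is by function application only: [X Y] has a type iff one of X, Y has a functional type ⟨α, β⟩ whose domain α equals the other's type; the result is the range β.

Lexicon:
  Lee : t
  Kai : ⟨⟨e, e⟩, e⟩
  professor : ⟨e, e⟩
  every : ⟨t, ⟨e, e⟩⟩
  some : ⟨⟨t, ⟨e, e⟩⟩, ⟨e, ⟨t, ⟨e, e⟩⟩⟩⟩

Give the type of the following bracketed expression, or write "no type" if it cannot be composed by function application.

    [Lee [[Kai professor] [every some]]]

⟨e, e⟩

[Kai professor]: functor Kai : ⟨⟨e, e⟩, e⟩, argument professor : ⟨e, e⟩; result e.
[every some]: functor some : ⟨⟨t, ⟨e, e⟩⟩, ⟨e, ⟨t, ⟨e, e⟩⟩⟩⟩, argument every : ⟨t, ⟨e, e⟩⟩; result ⟨e, ⟨t, ⟨e, e⟩⟩⟩.
[[Kai professor] [every some]]: functor [every some] : ⟨e, ⟨t, ⟨e, e⟩⟩⟩, argument [Kai professor] : e; result ⟨t, ⟨e, e⟩⟩.
[Lee [[Kai professor] [every some]]]: functor [[Kai professor] [every some]] : ⟨t, ⟨e, e⟩⟩, argument Lee : t; result ⟨e, e⟩.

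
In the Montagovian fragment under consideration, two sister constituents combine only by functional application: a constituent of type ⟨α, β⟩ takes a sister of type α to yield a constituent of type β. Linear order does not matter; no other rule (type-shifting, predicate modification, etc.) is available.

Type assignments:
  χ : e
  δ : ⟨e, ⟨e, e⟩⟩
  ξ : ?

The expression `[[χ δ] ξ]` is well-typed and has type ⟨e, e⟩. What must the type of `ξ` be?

At [[χ δ] ξ] (required: ⟨e, e⟩): [χ δ] is ⟨e, e⟩, which is not a function with range ⟨e, e⟩; hence ξ is the functor — type ⟨⟨e, e⟩, ⟨e, e⟩⟩.

⟨⟨e, e⟩, ⟨e, e⟩⟩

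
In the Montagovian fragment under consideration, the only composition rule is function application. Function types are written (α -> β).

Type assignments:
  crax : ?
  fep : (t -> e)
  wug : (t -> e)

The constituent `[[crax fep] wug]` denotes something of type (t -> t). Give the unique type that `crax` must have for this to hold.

((t -> e) -> ((t -> e) -> (t -> t)))

For [[crax fep] wug] to have type (t -> t) with wug of type (t -> e), [crax fep] must be the function: [crax fep] : ((t -> e) -> (t -> t)).
For [crax fep] to have type ((t -> e) -> (t -> t)) with fep of type (t -> e), crax must be the function: crax : ((t -> e) -> ((t -> e) -> (t -> t))).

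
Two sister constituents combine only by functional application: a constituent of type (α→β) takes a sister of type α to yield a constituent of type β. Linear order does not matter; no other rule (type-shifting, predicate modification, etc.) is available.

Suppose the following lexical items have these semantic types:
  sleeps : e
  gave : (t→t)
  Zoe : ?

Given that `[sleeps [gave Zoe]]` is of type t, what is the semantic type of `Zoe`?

((t→t)→(e→t))

[sleeps [gave Zoe]] is required to be t. sleeps : e cannot yield t as functor, so [gave Zoe] : (e→t).
[gave Zoe] is required to be (e→t). gave : (t→t) cannot yield (e→t) as functor, so Zoe : ((t→t)→(e→t)).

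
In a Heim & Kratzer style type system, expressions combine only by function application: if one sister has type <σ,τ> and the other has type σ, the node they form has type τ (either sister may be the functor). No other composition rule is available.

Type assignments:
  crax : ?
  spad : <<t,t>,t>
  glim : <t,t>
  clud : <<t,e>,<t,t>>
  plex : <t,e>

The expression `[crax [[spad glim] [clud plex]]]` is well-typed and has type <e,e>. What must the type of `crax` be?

At [crax [[spad glim] [clud plex]]] (required: <e,e>): [[spad glim] [clud plex]] is t, which is not a function with range <e,e>; hence crax is the functor — type <t,<e,e>>.

<t,<e,e>>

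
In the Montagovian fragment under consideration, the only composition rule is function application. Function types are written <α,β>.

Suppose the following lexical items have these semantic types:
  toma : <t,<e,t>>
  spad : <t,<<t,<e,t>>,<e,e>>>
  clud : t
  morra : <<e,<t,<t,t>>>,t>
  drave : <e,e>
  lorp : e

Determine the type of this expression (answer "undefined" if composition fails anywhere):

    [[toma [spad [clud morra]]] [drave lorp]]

[clud morra]: t with <<e,<t,<t,t>>>,t> — neither is a function whose domain matches the other; composition fails here.

undefined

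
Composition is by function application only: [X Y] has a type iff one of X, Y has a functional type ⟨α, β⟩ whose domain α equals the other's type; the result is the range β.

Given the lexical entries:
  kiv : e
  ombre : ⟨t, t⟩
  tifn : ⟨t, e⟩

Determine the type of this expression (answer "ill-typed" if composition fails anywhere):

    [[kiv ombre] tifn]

[kiv ombre]: e with ⟨t, t⟩ — neither is a function whose domain matches the other; composition fails here.

ill-typed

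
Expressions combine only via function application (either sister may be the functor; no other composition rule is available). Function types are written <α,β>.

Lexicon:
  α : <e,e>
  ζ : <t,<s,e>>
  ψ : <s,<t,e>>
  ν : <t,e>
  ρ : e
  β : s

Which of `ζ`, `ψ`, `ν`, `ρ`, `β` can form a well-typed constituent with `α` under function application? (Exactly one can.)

ζ : <t,<s,e>> — α needs e; ζ needs t; neither fits.
ψ : <s,<t,e>> — α needs e; ψ needs s; neither fits.
ν : <t,e> — α needs e; ν needs t; neither fits.
ρ — combines: α : <e,e> takes ρ : e as argument, giving e.
β : s — α needs e; β needs nothing (atomic); neither fits.

ρ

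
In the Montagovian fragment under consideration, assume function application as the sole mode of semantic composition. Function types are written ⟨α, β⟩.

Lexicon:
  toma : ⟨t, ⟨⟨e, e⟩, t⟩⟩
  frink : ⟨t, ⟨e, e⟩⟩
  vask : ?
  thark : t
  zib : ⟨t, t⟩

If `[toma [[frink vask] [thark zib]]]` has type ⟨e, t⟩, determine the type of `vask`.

⟨⟨t, ⟨e, e⟩⟩, ⟨t, ⟨⟨t, ⟨⟨e, e⟩, t⟩⟩, ⟨e, t⟩⟩⟩⟩

[toma [[frink vask] [thark zib]]] must have type ⟨e, t⟩. The sister toma has type ⟨t, ⟨⟨e, e⟩, t⟩⟩; that is not a function onto ⟨e, t⟩, so [[frink vask] [thark zib]] must be the functor, of type ⟨⟨t, ⟨⟨e, e⟩, t⟩⟩, ⟨e, t⟩⟩.
[[frink vask] [thark zib]] must have type ⟨⟨t, ⟨⟨e, e⟩, t⟩⟩, ⟨e, t⟩⟩. The sister [thark zib] has type t; that is not a function onto ⟨⟨t, ⟨⟨e, e⟩, t⟩⟩, ⟨e, t⟩⟩, so [frink vask] must be the functor, of type ⟨t, ⟨⟨t, ⟨⟨e, e⟩, t⟩⟩, ⟨e, t⟩⟩⟩.
[frink vask] must have type ⟨t, ⟨⟨t, ⟨⟨e, e⟩, t⟩⟩, ⟨e, t⟩⟩⟩. The sister frink has type ⟨t, ⟨e, e⟩⟩; that is not a function onto ⟨t, ⟨⟨t, ⟨⟨e, e⟩, t⟩⟩, ⟨e, t⟩⟩⟩, so vask must be the functor, of type ⟨⟨t, ⟨e, e⟩⟩, ⟨t, ⟨⟨t, ⟨⟨e, e⟩, t⟩⟩, ⟨e, t⟩⟩⟩⟩.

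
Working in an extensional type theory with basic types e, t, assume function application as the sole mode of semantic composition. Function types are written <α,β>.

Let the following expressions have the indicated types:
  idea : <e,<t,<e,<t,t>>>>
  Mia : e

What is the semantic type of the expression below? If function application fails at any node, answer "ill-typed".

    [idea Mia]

<t,<e,<t,t>>>

[idea Mia]: <e,<t,<e,<t,t>>>> applied to e yields <t,<e,<t,t>>>.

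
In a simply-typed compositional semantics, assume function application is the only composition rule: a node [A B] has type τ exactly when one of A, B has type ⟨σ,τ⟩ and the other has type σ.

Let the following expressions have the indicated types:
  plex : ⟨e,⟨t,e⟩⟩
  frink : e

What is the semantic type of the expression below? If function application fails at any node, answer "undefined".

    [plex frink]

⟨t,e⟩

[plex frink] — plex of type ⟨e,⟨t,e⟩⟩ combines with frink of type e: type ⟨t,e⟩.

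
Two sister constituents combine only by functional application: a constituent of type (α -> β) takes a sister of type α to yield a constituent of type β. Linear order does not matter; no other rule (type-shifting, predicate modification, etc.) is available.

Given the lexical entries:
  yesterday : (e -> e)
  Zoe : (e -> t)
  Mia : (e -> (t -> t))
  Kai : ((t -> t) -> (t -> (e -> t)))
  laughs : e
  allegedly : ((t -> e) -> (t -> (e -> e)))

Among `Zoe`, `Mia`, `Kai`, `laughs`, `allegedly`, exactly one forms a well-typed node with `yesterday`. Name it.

laughs

Zoe : (e -> t) — does not combine with yesterday.
Mia : (e -> (t -> t)) — does not combine with yesterday.
Kai : ((t -> t) -> (t -> (e -> t))) — does not combine with yesterday.
laughs — combines: yesterday : (e -> e) takes laughs : e as argument, giving e.
allegedly : ((t -> e) -> (t -> (e -> e))) — does not combine with yesterday.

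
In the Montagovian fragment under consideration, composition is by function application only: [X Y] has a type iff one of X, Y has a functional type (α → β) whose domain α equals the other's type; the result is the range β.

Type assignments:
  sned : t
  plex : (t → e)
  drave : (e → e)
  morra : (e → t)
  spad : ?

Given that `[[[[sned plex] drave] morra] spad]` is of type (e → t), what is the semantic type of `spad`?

[[[[sned plex] drave] morra] spad] must have type (e → t). The sister [[[sned plex] drave] morra] has type t; that is not a function onto (e → t), so spad must be the functor, of type (t → (e → t)).

(t → (e → t))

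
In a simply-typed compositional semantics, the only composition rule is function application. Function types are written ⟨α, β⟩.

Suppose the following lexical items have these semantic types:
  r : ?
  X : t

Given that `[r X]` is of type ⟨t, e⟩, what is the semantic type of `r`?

⟨t, ⟨t, e⟩⟩

[r X] is required to be ⟨t, e⟩. X : t cannot yield ⟨t, e⟩ as functor, so r : ⟨t, ⟨t, e⟩⟩.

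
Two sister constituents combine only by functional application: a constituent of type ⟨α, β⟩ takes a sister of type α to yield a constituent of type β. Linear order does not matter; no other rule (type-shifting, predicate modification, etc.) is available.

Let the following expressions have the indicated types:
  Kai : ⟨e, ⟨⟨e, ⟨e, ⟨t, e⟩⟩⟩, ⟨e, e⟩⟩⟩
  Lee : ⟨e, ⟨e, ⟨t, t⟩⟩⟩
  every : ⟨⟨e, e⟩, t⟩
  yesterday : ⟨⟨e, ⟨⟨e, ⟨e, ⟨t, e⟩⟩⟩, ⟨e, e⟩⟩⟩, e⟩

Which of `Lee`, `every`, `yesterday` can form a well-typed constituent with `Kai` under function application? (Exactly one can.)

yesterday

Lee : ⟨e, ⟨e, ⟨t, t⟩⟩⟩ — does not combine with Kai.
every : ⟨⟨e, e⟩, t⟩ — does not combine with Kai.
yesterday — combines: yesterday : ⟨⟨e, ⟨⟨e, ⟨e, ⟨t, e⟩⟩⟩, ⟨e, e⟩⟩⟩, e⟩ takes Kai : ⟨e, ⟨⟨e, ⟨e, ⟨t, e⟩⟩⟩, ⟨e, e⟩⟩⟩ as argument, giving e.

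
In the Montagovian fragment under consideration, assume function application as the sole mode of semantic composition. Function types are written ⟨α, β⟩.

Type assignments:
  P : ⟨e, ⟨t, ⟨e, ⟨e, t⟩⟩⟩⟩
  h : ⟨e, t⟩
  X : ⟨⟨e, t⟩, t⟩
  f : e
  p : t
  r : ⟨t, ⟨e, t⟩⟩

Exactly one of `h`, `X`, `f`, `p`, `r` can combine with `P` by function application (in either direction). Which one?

h : ⟨e, t⟩ — does not combine with P.
X : ⟨⟨e, t⟩, t⟩ — does not combine with P.
f — combines: P : ⟨e, ⟨t, ⟨e, ⟨e, t⟩⟩⟩⟩ takes f : e as argument, giving ⟨t, ⟨e, ⟨e, t⟩⟩⟩.
p : t — does not combine with P.
r : ⟨t, ⟨e, t⟩⟩ — does not combine with P.

f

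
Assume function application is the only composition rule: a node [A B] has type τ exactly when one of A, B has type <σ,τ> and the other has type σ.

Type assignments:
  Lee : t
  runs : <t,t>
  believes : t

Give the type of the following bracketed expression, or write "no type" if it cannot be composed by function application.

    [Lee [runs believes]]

no type

[runs believes]: functor runs : <t,t>, argument believes : t; result t.
[Lee [runs believes]]: t and t cannot combine by function application — type clash.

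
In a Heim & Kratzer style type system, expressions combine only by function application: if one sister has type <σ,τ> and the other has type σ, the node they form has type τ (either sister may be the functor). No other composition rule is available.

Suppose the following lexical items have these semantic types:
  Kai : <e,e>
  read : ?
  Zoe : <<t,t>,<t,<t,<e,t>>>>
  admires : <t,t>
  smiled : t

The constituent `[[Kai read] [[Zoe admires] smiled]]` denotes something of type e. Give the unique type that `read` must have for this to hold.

[[Kai read] [[Zoe admires] smiled]] is required to be e. [[Zoe admires] smiled] : <t,<e,t>> cannot yield e as functor, so [Kai read] : <<t,<e,t>>,e>.
[Kai read] is required to be <<t,<e,t>>,e>. Kai : <e,e> cannot yield <<t,<e,t>>,e> as functor, so read : <<e,e>,<<t,<e,t>>,e>>.

<<e,e>,<<t,<e,t>>,e>>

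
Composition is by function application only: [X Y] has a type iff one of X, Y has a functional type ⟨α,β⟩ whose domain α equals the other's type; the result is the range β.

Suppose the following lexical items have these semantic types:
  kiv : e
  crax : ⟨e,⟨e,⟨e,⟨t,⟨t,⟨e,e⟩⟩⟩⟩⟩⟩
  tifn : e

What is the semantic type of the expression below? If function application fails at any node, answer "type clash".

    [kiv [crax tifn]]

⟨e,⟨t,⟨t,⟨e,e⟩⟩⟩⟩

At [crax tifn], crax : ⟨e,⟨e,⟨e,⟨t,⟨t,⟨e,e⟩⟩⟩⟩⟩⟩ takes tifn : e, giving ⟨e,⟨e,⟨t,⟨t,⟨e,e⟩⟩⟩⟩⟩.
At [kiv [crax tifn]], [crax tifn] : ⟨e,⟨e,⟨t,⟨t,⟨e,e⟩⟩⟩⟩⟩ takes kiv : e, giving ⟨e,⟨t,⟨t,⟨e,e⟩⟩⟩⟩.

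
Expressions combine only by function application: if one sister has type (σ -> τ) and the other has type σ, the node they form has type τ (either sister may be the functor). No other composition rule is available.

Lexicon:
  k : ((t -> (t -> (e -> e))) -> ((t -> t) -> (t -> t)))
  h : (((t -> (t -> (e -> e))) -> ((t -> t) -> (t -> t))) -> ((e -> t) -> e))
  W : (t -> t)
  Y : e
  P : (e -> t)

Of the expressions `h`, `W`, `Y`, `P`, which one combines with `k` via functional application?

h

h — combines: h : (((t -> (t -> (e -> e))) -> ((t -> t) -> (t -> t))) -> ((e -> t) -> e)) takes k : ((t -> (t -> (e -> e))) -> ((t -> t) -> (t -> t))) as argument, giving ((e -> t) -> e).
W : (t -> t) — k needs (t -> (t -> (e -> e))); W needs t; neither fits.
Y : e — k needs (t -> (t -> (e -> e))); Y needs nothing (atomic); neither fits.
P : (e -> t) — k needs (t -> (t -> (e -> e))); P needs e; neither fits.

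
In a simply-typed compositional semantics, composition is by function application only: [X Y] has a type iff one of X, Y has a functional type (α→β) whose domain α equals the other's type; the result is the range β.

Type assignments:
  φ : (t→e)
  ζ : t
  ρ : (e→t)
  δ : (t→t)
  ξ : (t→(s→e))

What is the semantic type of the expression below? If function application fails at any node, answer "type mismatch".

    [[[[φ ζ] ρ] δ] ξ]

[φ ζ] — φ of type (t→e) combines with ζ of type t: type e.
[[φ ζ] ρ] — ρ of type (e→t) combines with [φ ζ] of type e: type t.
[[[φ ζ] ρ] δ] — δ of type (t→t) combines with [[φ ζ] ρ] of type t: type t.
[[[[φ ζ] ρ] δ] ξ] — ξ of type (t→(s→e)) combines with [[[φ ζ] ρ] δ] of type t: type (s→e).

(s→e)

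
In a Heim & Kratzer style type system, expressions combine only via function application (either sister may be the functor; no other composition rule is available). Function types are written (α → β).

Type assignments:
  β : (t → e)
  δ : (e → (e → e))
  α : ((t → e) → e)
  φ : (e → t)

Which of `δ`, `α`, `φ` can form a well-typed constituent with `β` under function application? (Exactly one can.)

α

δ : (e → (e → e)) — neither side's domain matches the other.
α — combines: α : ((t → e) → e) takes β : (t → e) as argument, giving e.
φ : (e → t) — neither side's domain matches the other.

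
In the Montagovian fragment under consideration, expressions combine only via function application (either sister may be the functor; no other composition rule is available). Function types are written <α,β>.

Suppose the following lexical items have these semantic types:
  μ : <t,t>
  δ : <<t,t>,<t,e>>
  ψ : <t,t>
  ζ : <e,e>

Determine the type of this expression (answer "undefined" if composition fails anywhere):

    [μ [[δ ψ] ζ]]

undefined

[δ ψ] — δ of type <<t,t>,<t,e>> combines with ψ of type <t,t>: type <t,e>.
At [[δ ψ] ζ]: neither <t,e> nor <e,e> can take the other as argument; the node is ill-typed.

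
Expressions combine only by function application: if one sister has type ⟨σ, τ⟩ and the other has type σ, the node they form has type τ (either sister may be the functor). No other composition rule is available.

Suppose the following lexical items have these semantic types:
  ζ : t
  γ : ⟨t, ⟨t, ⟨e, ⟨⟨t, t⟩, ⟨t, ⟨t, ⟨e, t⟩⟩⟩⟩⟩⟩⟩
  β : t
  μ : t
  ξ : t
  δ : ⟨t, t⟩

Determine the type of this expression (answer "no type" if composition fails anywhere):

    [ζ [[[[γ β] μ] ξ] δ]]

At [γ β], γ : ⟨t, ⟨t, ⟨e, ⟨⟨t, t⟩, ⟨t, ⟨t, ⟨e, t⟩⟩⟩⟩⟩⟩⟩ takes β : t, giving ⟨t, ⟨e, ⟨⟨t, t⟩, ⟨t, ⟨t, ⟨e, t⟩⟩⟩⟩⟩⟩.
At [[γ β] μ], [γ β] : ⟨t, ⟨e, ⟨⟨t, t⟩, ⟨t, ⟨t, ⟨e, t⟩⟩⟩⟩⟩⟩ takes μ : t, giving ⟨e, ⟨⟨t, t⟩, ⟨t, ⟨t, ⟨e, t⟩⟩⟩⟩⟩.
At [[[γ β] μ] ξ]: neither ⟨e, ⟨⟨t, t⟩, ⟨t, ⟨t, ⟨e, t⟩⟩⟩⟩⟩ nor t can take the other as argument; the node is ill-typed.

no type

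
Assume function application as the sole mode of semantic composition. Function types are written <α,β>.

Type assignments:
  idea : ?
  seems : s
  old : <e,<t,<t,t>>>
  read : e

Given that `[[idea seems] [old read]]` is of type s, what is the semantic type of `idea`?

For [[idea seems] [old read]] to have type s with [old read] of type <t,<t,t>>, [idea seems] must be the function: [idea seems] : <<t,<t,t>>,s>.
For [idea seems] to have type <<t,<t,t>>,s> with seems of type s, idea must be the function: idea : <s,<<t,<t,t>>,s>>.

<s,<<t,<t,t>>,s>>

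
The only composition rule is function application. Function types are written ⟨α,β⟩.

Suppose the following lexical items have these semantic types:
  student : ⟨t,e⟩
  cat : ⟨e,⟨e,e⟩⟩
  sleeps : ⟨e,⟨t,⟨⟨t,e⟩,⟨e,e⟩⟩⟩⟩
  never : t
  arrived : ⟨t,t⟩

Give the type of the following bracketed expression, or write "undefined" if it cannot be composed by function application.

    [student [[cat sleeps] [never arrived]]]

[cat sleeps]: ⟨e,⟨e,e⟩⟩ and ⟨e,⟨t,⟨⟨t,e⟩,⟨e,e⟩⟩⟩⟩ cannot combine by function application — type clash.

undefined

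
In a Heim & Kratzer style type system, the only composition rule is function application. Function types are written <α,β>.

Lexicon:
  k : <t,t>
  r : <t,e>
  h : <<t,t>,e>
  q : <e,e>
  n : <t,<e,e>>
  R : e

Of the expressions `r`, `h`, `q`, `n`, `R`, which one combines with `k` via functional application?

h

r : <t,e> — no; k wants t, and r wants t.
h — combines: h : <<t,t>,e> takes k : <t,t> as argument, giving e.
q : <e,e> — no; k wants t, and q wants e.
n : <t,<e,e>> — no; k wants t, and n wants t.
R : e — no; k wants t, and R wants nothing (atomic).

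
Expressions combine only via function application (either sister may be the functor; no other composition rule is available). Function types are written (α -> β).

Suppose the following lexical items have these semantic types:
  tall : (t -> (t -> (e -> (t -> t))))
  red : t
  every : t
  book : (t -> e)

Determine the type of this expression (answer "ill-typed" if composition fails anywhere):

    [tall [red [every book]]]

[every book]: functor book : (t -> e), argument every : t; result e.
[red [every book]]: t with e — neither is a function whose domain matches the other; composition fails here.

ill-typed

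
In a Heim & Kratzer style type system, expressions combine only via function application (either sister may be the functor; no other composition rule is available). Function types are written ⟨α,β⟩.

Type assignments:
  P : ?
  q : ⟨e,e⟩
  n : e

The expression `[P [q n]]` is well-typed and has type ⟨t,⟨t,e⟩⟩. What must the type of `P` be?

⟨e,⟨t,⟨t,e⟩⟩⟩

[P [q n]] is required to be ⟨t,⟨t,e⟩⟩. [q n] : e cannot yield ⟨t,⟨t,e⟩⟩ as functor, so P : ⟨e,⟨t,⟨t,e⟩⟩⟩.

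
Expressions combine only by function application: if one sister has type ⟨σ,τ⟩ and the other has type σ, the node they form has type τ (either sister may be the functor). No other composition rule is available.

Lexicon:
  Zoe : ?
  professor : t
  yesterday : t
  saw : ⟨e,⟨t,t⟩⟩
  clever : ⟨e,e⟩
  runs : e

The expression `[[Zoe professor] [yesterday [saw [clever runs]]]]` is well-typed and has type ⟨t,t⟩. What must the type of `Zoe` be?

[[Zoe professor] [yesterday [saw [clever runs]]]] is required to be ⟨t,t⟩. [yesterday [saw [clever runs]]] : t cannot yield ⟨t,t⟩ as functor, so [Zoe professor] : ⟨t,⟨t,t⟩⟩.
[Zoe professor] is required to be ⟨t,⟨t,t⟩⟩. professor : t cannot yield ⟨t,⟨t,t⟩⟩ as functor, so Zoe : ⟨t,⟨t,⟨t,t⟩⟩⟩.

⟨t,⟨t,⟨t,t⟩⟩⟩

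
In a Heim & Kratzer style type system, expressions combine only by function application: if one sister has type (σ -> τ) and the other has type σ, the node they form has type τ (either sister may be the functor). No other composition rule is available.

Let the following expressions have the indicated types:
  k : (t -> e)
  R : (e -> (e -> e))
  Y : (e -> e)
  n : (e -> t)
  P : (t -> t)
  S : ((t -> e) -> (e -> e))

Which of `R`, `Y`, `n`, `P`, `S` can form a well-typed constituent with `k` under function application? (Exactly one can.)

S

R : (e -> (e -> e)) — no; k wants t, and R wants e.
Y : (e -> e) — no; k wants t, and Y wants e.
n : (e -> t) — no; k wants t, and n wants e.
P : (t -> t) — no; k wants t, and P wants t.
S — combines: S : ((t -> e) -> (e -> e)) takes k : (t -> e) as argument, giving (e -> e).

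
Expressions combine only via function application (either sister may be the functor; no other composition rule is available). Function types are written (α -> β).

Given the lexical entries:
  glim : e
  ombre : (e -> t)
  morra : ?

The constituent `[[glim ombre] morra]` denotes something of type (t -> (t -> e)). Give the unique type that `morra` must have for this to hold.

(t -> (t -> (t -> e)))

For [[glim ombre] morra] to have type (t -> (t -> e)) with [glim ombre] of type t, morra must be the function: morra : (t -> (t -> (t -> e))).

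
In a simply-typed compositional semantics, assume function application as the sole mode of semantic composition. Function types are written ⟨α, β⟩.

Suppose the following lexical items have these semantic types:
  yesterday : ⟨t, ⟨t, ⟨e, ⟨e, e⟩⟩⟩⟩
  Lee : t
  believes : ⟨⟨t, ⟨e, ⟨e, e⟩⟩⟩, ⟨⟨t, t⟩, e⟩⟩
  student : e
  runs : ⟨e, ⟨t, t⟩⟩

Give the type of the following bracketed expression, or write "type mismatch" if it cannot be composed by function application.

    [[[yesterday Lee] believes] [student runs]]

e

[yesterday Lee]: ⟨t, ⟨t, ⟨e, ⟨e, e⟩⟩⟩⟩ applied to t yields ⟨t, ⟨e, ⟨e, e⟩⟩⟩.
[[yesterday Lee] believes]: ⟨⟨t, ⟨e, ⟨e, e⟩⟩⟩, ⟨⟨t, t⟩, e⟩⟩ applied to ⟨t, ⟨e, ⟨e, e⟩⟩⟩ yields ⟨⟨t, t⟩, e⟩.
[student runs]: ⟨e, ⟨t, t⟩⟩ applied to e yields ⟨t, t⟩.
[[[yesterday Lee] believes] [student runs]]: ⟨⟨t, t⟩, e⟩ applied to ⟨t, t⟩ yields e.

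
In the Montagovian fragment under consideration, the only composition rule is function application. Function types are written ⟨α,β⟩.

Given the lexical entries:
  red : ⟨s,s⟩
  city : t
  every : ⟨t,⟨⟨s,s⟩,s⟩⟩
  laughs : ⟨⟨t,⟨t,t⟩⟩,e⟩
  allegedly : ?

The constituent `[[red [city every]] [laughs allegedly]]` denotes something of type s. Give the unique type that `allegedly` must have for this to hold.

[[red [city every]] [laughs allegedly]] is required to be s. [red [city every]] : s cannot yield s as functor, so [laughs allegedly] : ⟨s,s⟩.
[laughs allegedly] is required to be ⟨s,s⟩. laughs : ⟨⟨t,⟨t,t⟩⟩,e⟩ cannot yield ⟨s,s⟩ as functor, so allegedly : ⟨⟨⟨t,⟨t,t⟩⟩,e⟩,⟨s,s⟩⟩.

⟨⟨⟨t,⟨t,t⟩⟩,e⟩,⟨s,s⟩⟩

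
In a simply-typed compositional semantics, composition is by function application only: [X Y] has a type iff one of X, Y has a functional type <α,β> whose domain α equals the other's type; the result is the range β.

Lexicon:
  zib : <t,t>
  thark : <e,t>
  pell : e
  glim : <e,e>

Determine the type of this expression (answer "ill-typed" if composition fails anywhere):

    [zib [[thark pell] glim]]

ill-typed

[thark pell]: thark is <e,t>, pell is e; result t.
[[thark pell] glim]: t with <e,e> — neither is a function whose domain matches the other; composition fails here.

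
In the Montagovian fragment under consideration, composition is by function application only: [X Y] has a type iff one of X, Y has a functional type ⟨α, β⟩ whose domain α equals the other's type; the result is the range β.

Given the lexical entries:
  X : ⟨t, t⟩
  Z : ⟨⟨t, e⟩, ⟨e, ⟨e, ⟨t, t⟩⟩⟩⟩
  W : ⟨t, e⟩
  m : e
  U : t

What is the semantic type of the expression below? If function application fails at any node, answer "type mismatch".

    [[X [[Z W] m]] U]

type mismatch

[Z W]: functor Z : ⟨⟨t, e⟩, ⟨e, ⟨e, ⟨t, t⟩⟩⟩⟩, argument W : ⟨t, e⟩; result ⟨e, ⟨e, ⟨t, t⟩⟩⟩.
[[Z W] m]: functor [Z W] : ⟨e, ⟨e, ⟨t, t⟩⟩⟩, argument m : e; result ⟨e, ⟨t, t⟩⟩.
[X [[Z W] m]]: ⟨t, t⟩ and ⟨e, ⟨t, t⟩⟩ cannot combine by function application — type clash.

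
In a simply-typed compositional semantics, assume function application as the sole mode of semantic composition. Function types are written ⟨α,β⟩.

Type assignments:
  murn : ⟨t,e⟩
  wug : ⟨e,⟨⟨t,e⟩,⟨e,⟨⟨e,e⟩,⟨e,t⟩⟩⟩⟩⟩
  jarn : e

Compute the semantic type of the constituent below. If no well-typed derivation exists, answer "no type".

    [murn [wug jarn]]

⟨e,⟨⟨e,e⟩,⟨e,t⟩⟩⟩

[wug jarn] — wug of type ⟨e,⟨⟨t,e⟩,⟨e,⟨⟨e,e⟩,⟨e,t⟩⟩⟩⟩⟩ combines with jarn of type e: type ⟨⟨t,e⟩,⟨e,⟨⟨e,e⟩,⟨e,t⟩⟩⟩⟩.
[murn [wug jarn]] — [wug jarn] of type ⟨⟨t,e⟩,⟨e,⟨⟨e,e⟩,⟨e,t⟩⟩⟩⟩ combines with murn of type ⟨t,e⟩: type ⟨e,⟨⟨e,e⟩,⟨e,t⟩⟩⟩.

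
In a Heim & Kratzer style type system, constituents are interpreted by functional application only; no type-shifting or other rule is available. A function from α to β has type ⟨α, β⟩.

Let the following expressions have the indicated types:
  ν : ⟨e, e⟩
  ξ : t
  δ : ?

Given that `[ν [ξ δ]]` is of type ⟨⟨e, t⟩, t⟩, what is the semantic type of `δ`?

⟨t, ⟨⟨e, e⟩, ⟨⟨e, t⟩, t⟩⟩⟩

At [ν [ξ δ]] (required: ⟨⟨e, t⟩, t⟩): ν is ⟨e, e⟩, which is not a function with range ⟨⟨e, t⟩, t⟩; hence [ξ δ] is the functor — type ⟨⟨e, e⟩, ⟨⟨e, t⟩, t⟩⟩.
At [ξ δ] (required: ⟨⟨e, e⟩, ⟨⟨e, t⟩, t⟩⟩): ξ is t, which is not a function with range ⟨⟨e, e⟩, ⟨⟨e, t⟩, t⟩⟩; hence δ is the functor — type ⟨t, ⟨⟨e, e⟩, ⟨⟨e, t⟩, t⟩⟩⟩.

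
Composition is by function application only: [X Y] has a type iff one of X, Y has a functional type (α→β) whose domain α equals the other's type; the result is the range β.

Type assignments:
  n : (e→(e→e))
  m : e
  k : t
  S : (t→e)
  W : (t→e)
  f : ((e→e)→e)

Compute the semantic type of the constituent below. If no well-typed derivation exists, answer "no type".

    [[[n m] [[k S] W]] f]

[n m]: (e→(e→e)) applied to e yields (e→e).
[k S]: (t→e) applied to t yields e.
At [[k S] W]: neither e nor (t→e) can take the other as argument; the node is ill-typed.

no type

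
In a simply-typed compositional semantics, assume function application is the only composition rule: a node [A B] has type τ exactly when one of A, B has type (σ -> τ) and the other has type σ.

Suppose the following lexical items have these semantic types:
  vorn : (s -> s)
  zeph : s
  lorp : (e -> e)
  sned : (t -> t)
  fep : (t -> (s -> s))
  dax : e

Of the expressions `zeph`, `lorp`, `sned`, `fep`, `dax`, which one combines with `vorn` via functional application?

zeph — combines: vorn : (s -> s) takes zeph : s as argument, giving s.
lorp : (e -> e) — no; vorn wants s, and lorp wants e.
sned : (t -> t) — no; vorn wants s, and sned wants t.
fep : (t -> (s -> s)) — no; vorn wants s, and fep wants t.
dax : e — no; vorn wants s, and dax wants nothing (atomic).

zeph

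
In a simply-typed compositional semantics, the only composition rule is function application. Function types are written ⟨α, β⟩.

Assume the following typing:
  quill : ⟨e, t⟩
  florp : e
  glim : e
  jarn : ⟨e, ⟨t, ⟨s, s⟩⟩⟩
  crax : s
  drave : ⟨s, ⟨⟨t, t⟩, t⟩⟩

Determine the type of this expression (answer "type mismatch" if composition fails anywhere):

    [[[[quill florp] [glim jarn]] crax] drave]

⟨⟨t, t⟩, t⟩

[quill florp]: quill is ⟨e, t⟩, florp is e; result t.
[glim jarn]: jarn is ⟨e, ⟨t, ⟨s, s⟩⟩⟩, glim is e; result ⟨t, ⟨s, s⟩⟩.
[[quill florp] [glim jarn]]: [glim jarn] is ⟨t, ⟨s, s⟩⟩, [quill florp] is t; result ⟨s, s⟩.
[[[quill florp] [glim jarn]] crax]: [[quill florp] [glim jarn]] is ⟨s, s⟩, crax is s; result s.
[[[[quill florp] [glim jarn]] crax] drave]: drave is ⟨s, ⟨⟨t, t⟩, t⟩⟩, [[[quill florp] [glim jarn]] crax] is s; result ⟨⟨t, t⟩, t⟩.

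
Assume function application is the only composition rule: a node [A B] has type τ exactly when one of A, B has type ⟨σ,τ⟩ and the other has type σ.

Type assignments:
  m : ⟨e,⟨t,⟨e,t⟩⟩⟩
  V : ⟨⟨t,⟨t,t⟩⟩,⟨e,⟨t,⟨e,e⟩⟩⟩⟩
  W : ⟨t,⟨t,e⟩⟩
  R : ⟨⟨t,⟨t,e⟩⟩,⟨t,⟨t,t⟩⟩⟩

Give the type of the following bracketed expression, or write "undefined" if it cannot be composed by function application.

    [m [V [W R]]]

undefined

[W R]: ⟨⟨t,⟨t,e⟩⟩,⟨t,⟨t,t⟩⟩⟩ applied to ⟨t,⟨t,e⟩⟩ yields ⟨t,⟨t,t⟩⟩.
[V [W R]]: ⟨⟨t,⟨t,t⟩⟩,⟨e,⟨t,⟨e,e⟩⟩⟩⟩ applied to ⟨t,⟨t,t⟩⟩ yields ⟨e,⟨t,⟨e,e⟩⟩⟩.
At [m [V [W R]]]: neither ⟨e,⟨t,⟨e,t⟩⟩⟩ nor ⟨e,⟨t,⟨e,e⟩⟩⟩ can take the other as argument; the node is ill-typed.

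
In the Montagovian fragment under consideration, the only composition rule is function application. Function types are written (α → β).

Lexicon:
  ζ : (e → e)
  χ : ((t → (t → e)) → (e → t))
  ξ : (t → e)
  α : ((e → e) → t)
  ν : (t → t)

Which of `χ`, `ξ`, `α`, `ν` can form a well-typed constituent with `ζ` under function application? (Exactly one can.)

χ : ((t → (t → e)) → (e → t)) — ζ needs e; χ needs (t → (t → e)); neither fits.
ξ : (t → e) — ζ needs e; ξ needs t; neither fits.
α — combines: α : ((e → e) → t) takes ζ : (e → e) as argument, giving t.
ν : (t → t) — ζ needs e; ν needs t; neither fits.

α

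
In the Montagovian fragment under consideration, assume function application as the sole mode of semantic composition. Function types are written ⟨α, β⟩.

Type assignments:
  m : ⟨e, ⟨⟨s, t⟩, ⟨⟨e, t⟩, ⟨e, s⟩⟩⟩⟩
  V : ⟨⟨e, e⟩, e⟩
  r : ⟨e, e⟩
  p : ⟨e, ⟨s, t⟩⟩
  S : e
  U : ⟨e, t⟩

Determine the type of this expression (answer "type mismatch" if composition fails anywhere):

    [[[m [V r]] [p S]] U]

[V r] — V of type ⟨⟨e, e⟩, e⟩ combines with r of type ⟨e, e⟩: type e.
[m [V r]] — m of type ⟨e, ⟨⟨s, t⟩, ⟨⟨e, t⟩, ⟨e, s⟩⟩⟩⟩ combines with [V r] of type e: type ⟨⟨s, t⟩, ⟨⟨e, t⟩, ⟨e, s⟩⟩⟩.
[p S] — p of type ⟨e, ⟨s, t⟩⟩ combines with S of type e: type ⟨s, t⟩.
[[m [V r]] [p S]] — [m [V r]] of type ⟨⟨s, t⟩, ⟨⟨e, t⟩, ⟨e, s⟩⟩⟩ combines with [p S] of type ⟨s, t⟩: type ⟨⟨e, t⟩, ⟨e, s⟩⟩.
[[[m [V r]] [p S]] U] — [[m [V r]] [p S]] of type ⟨⟨e, t⟩, ⟨e, s⟩⟩ combines with U of type ⟨e, t⟩: type ⟨e, s⟩.

⟨e, s⟩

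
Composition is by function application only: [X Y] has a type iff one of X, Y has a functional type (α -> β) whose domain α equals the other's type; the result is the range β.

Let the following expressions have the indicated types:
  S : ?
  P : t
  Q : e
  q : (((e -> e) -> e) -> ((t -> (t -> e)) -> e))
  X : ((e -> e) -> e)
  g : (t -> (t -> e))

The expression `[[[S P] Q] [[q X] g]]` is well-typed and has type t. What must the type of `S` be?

[[[S P] Q] [[q X] g]] must have type t. The sister [[q X] g] has type e; that is not a function onto t, so [[S P] Q] must be the functor, of type (e -> t).
[[S P] Q] must have type (e -> t). The sister Q has type e; that is not a function onto (e -> t), so [S P] must be the functor, of type (e -> (e -> t)).
[S P] must have type (e -> (e -> t)). The sister P has type t; that is not a function onto (e -> (e -> t)), so S must be the functor, of type (t -> (e -> (e -> t))).

(t -> (e -> (e -> t)))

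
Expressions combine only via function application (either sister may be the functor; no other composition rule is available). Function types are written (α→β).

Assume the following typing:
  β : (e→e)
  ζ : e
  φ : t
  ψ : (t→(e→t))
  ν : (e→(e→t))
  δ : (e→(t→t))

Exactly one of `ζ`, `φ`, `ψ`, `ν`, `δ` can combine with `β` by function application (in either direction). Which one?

ζ

ζ — combines: β : (e→e) takes ζ : e as argument, giving e.
φ : t — neither side's domain matches the other.
ψ : (t→(e→t)) — neither side's domain matches the other.
ν : (e→(e→t)) — neither side's domain matches the other.
δ : (e→(t→t)) — neither side's domain matches the other.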